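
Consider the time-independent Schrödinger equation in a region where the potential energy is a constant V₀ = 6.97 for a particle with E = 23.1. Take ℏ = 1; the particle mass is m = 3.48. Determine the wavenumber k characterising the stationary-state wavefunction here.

k = 10.6

With E > V₀ the solution is oscillatory, ψ ∝ e^{±ikx} with k = √(2m(E − V₀))/ℏ.
k = √(2 × 3.48 × 16.13) = 10.60.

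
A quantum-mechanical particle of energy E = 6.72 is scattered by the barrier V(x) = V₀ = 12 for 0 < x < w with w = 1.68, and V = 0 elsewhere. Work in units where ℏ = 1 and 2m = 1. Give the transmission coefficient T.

T = 0.00175

Since E < V₀ the interior solution is evanescent with decay constant κ = √(2m(V₀ − E))/ℏ = 2.298.
κw = 3.860, sinh(κw) = 23.73.
The exact tunnelling result is T⁻¹ = 1 + V₀² sinh²(κw) / [4E(V₀ − E)] = 572.4, so T = 0.00175.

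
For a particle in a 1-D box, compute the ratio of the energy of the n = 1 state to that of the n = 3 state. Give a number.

Since E_n ∝ n², the ratio is (1/3)² = 0.111111.

0.111111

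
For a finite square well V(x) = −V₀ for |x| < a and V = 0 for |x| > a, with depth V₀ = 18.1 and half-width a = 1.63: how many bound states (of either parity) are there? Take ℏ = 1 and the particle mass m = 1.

The dimensionless depth is z₀ = a√(2mV₀)/ℏ = 1.63 × √(36.20) = 9.807.
A new bound state (alternating even/odd) appears each time z₀ passes a multiple of π/2, so N = ⌊2z₀/π⌋ + 1 = ⌊6.243⌋ + 1 = 7.

N = 7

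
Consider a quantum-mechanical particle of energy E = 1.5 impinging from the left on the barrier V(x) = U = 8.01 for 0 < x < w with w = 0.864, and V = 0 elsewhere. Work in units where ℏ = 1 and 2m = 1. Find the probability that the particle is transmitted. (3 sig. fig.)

E < U: inside the barrier ψ ∝ e^{±κx} with κ = √(2m(U − E))/ℏ = 2.551.
κw = 2.204, sinh(κw) = 4.478.
Matching ψ, ψ′ at both faces gives T = [1 + U² sinh²(κw) / (4E(U − E))]⁻¹ = 1/33.93 = 0.0295.

T = 0.0295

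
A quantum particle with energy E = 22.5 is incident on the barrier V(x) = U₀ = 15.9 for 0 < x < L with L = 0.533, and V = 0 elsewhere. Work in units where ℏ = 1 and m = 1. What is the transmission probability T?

Above the barrier the interior wavenumber is k₂ = √(2m(E − U₀))/ℏ = 3.633, giving phase k₂L = 1.936.
Matching at both interfaces gives T⁻¹ = 1 + U₀² sin²(k₂L) / [4E(E − U₀)] = 1.371, hence T = 0.729.

T = 0.729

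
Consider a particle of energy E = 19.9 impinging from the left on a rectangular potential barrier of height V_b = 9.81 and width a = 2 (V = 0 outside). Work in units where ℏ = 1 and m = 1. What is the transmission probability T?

T = 0.979

Above the barrier the interior wavenumber is k₂ = √(2m(E − V_b))/ℏ = 4.492, giving phase k₂a = 8.984.
Matching at both interfaces gives T⁻¹ = 1 + V_b² sin²(k₂a) / [4E(E − V_b)] = 1.022, hence T = 0.979.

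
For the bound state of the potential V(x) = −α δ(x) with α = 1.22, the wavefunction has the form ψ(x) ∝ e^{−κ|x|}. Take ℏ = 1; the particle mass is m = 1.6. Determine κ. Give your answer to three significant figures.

Integrating the TISE across x = 0 gives the cusp condition ψ'(0⁺) − ψ'(0⁻) = −(2mα/ℏ²)ψ(0).
With ψ ∝ e^{−κ|x|} this yields −2κ = −2mα/ℏ², so κ = mα/ℏ² = 1.952.

κ = 1.95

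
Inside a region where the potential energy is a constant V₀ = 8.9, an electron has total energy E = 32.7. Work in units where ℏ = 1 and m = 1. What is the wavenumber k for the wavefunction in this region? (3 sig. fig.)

With E > V₀ the solution is oscillatory, ψ ∝ e^{±ikx} with k = √(2m(E − V₀))/ℏ.
k = √(2 × 1 × 23.8) = 6.899.

k = 6.90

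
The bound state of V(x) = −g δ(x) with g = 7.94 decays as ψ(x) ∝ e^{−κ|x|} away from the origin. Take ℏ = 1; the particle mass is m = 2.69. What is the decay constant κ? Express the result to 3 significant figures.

κ = 21.4

Integrating the TISE across x = 0 gives the cusp condition ψ'(0⁺) − ψ'(0⁻) = −(2mg/ℏ²)ψ(0).
With ψ ∝ e^{−κ|x|} this yields −2κ = −2mg/ℏ², so κ = mg/ℏ² = 21.36.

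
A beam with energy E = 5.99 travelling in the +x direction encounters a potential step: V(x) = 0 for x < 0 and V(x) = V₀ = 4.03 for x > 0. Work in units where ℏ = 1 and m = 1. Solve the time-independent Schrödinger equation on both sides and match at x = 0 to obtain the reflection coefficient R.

On each side the TISE gives plane waves with k = √(2m(E − V))/ℏ: k₁ = √(2·1·5.99) = 3.461, k₂ = √(2·1·1.96) = 1.980.
Matching ψ and ψ′ at x = 0 gives r = (k₁ − k₂)/(k₁ + k₂), so R = r² = 0.07412 and T = 1 − R = 0.9259.

R = 0.0741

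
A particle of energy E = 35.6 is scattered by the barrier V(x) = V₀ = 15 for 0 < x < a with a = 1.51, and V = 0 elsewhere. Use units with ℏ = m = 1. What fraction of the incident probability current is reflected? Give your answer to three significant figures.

Above the barrier the interior wavenumber is k₂ = √(2m(E − V₀))/ℏ = 6.419, giving phase k₂a = 9.692.
Matching at both interfaces gives T⁻¹ = 1 + V₀² sin²(k₂a) / [4E(E − V₀)] = 1.005, hence T = 0.995.
R = 1 − T = 0.00533.

R = 0.00533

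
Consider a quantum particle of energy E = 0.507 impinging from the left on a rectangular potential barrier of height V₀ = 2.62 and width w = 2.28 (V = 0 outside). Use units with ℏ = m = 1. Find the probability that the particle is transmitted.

E < V₀: inside the barrier ψ ∝ e^{±κx} with κ = √(2m(V₀ − E))/ℏ = 2.056.
κw = 4.687, sinh(κw) = 54.26.
Matching ψ, ψ′ at both faces gives T = [1 + V₀² sinh²(κw) / (4E(V₀ − E))]⁻¹ = 1/4718 = 0.000212.

T = 0.000212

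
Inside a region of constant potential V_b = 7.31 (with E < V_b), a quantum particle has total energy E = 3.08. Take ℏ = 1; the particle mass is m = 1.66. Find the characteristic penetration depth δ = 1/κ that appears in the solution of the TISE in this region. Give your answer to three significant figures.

δ = 0.267

Since E < V_b the TISE in this region is ψ'' = κ²ψ with κ = √(2m(V_b − E))/ℏ.
κ = √(2 × 1.66 × 4.23) = 3.747. The penetration depth is δ = 1/κ = 0.267.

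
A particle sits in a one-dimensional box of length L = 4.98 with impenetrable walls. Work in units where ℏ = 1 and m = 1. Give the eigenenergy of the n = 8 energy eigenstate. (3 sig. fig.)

Requiring ψ(0) = ψ(L) = 0 quantises k = nπ/L, hence E_n = ℏ²k²/2m = n²π²ℏ²/(2mL²).
E_8 = 8² × π² / (2 × 1 × 4.98²) = 12.73.

E = 12.7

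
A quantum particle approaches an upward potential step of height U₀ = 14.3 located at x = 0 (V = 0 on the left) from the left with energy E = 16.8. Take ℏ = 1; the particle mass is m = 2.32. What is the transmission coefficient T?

The wavenumbers are k₁ = √(2mE)/ℏ = 8.829 on the left and k₂ = √(2m(E − U₀))/ℏ = 3.406 on the right.
Matching ψ and ψ′ at x = 0 gives r = (k₁ − k₂)/(k₁ + k₂), so R = r² = 0.1965 and T = 1 − R = 0.8035.

T = 0.804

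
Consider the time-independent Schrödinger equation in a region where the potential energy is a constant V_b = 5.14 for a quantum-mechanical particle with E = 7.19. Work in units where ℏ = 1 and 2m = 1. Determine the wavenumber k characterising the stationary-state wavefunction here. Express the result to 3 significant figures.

k = 1.43

With E > V_b the solution is oscillatory, ψ ∝ e^{±ikx} with k = √(2m(E − V_b))/ℏ.
k = √(2 × 0.5 × 2.05) = 1.432.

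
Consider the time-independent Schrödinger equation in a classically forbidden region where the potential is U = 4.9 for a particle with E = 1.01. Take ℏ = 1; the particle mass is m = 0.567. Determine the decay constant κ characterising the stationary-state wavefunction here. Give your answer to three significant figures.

κ = 2.10

Since E < U the TISE in this region is ψ'' = κ²ψ with κ = √(2m(U − E))/ℏ.
κ = √(2 × 0.567 × 3.89) = 2.100.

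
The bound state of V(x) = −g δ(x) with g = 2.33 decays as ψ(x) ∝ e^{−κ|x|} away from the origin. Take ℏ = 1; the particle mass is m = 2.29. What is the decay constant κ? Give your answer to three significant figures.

κ = 5.34

Integrate −(ℏ²/2m)ψ'' − gδ(x)ψ = Eψ from −ε to +ε: the ψ'' term gives ψ'(0⁺) − ψ'(0⁻) and the δ term gives −(2mg/ℏ²)ψ(0).
With ψ ∝ e^{−κ|x|} this yields −2κ = −2mg/ℏ², so κ = mg/ℏ² = 5.336.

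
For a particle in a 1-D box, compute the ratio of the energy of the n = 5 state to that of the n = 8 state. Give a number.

Since E_n ∝ n², the ratio is (5/8)² = 0.390625.

0.390625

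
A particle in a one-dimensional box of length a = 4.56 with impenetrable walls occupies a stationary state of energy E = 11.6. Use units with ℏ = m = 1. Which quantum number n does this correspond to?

For an infinite well E_n = n²π²ℏ²/(2ma²), so n = (a/πℏ)√(2mE).
n = (4.56/π) × √(2 × 1 × 11.6) = 6.991 → n = 7.

n = 7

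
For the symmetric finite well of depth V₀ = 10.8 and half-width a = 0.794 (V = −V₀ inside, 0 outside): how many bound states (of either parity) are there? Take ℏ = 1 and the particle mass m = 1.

The dimensionless depth is z₀ = a√(2mV₀)/ℏ = 0.794 × √(21.60) = 3.690.
A new bound state (alternating even/odd) appears each time z₀ passes a multiple of π/2, so N = ⌊2z₀/π⌋ + 1 = ⌊2.349⌋ + 1 = 3.

N = 3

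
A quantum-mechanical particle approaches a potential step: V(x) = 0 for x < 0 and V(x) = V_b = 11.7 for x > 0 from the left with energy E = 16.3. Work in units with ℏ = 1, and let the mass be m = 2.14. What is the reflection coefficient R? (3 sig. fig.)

The wavenumbers are k₁ = √(2mE)/ℏ = 8.352 on the left and k₂ = √(2m(E − V_b))/ℏ = 4.437 on the right.
Continuity of ψ and ψ′ at the step yields the reflection amplitude r = (k₁ − k₂)/(k₁ + k₂) = 0.3061; thus R = |r|² = 0.09372, T = 0.9063.

R = 0.0937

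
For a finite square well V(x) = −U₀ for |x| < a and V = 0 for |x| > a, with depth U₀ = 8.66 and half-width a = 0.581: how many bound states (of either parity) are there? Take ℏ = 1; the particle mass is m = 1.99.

The dimensionless depth is z₀ = a√(2mU₀)/ℏ = 0.581 × √(34.47) = 3.411.
The even/odd transcendental equations gain one root per π/2 in z₀, giving N = 1 + ⌊2z₀/π⌋ = 1 + ⌊2.171⌋ = 3.

N = 3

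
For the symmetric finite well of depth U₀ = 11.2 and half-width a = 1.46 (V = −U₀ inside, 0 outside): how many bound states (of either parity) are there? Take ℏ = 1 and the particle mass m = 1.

Define the well-strength parameter z₀ = (a/ℏ)√(2mU₀) = 1.46 × √(2·1·11.2) = 6.910.
The even/odd transcendental equations gain one root per π/2 in z₀, giving N = 1 + ⌊2z₀/π⌋ = 1 + ⌊4.399⌋ = 5.

N = 5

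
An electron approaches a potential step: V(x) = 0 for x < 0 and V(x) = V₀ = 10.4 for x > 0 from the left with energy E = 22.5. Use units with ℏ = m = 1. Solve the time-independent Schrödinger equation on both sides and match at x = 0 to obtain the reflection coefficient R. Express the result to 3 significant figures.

On each side the TISE gives plane waves with k = √(2m(E − V))/ℏ: k₁ = √(2·1·22.5) = 6.708, k₂ = √(2·1·12.1) = 4.919.
Continuity of ψ and ψ′ at the step yields the reflection amplitude r = (k₁ − k₂)/(k₁ + k₂) = 0.1538; thus R = |r|² = 0.02367, T = 0.9763.

R = 0.0237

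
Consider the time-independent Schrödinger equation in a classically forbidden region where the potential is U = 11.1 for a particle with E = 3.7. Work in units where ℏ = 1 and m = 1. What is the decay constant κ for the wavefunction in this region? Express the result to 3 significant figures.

Since E < U the TISE in this region is ψ'' = κ²ψ with κ = √(2m(U − E))/ℏ.
κ = √(2 × 1 × 7.4) = 3.847.

κ = 3.85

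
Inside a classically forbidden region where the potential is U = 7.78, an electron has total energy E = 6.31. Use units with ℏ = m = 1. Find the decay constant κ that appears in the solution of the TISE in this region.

κ = 1.71

Since E < U the TISE in this region is ψ'' = κ²ψ with κ = √(2m(U − E))/ℏ.
κ = √(2 × 1 × 1.47) = 1.715.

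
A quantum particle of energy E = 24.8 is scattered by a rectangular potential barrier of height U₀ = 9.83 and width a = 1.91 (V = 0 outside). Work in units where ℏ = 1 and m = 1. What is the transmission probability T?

T = 0.955

Above the barrier the interior wavenumber is k₂ = √(2m(E − U₀))/ℏ = 5.472, giving phase k₂a = 10.45.
T = [1 + U₀² sin²(k₂a) / (4E(E − U₀))]⁻¹ = 1/1.048 = 0.955.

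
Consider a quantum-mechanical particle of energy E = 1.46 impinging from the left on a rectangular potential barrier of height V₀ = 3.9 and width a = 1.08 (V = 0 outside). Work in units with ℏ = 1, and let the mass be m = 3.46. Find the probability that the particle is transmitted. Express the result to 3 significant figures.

T = 0.000524

Since E < V₀ the interior solution is evanescent with decay constant κ = √(2m(V₀ − E))/ℏ = 4.109.
κa = 4.438, sinh(κa) = 42.29.
Matching ψ, ψ′ at both faces gives T = [1 + V₀² sinh²(κa) / (4E(V₀ − E))]⁻¹ = 1/1910 = 0.000524.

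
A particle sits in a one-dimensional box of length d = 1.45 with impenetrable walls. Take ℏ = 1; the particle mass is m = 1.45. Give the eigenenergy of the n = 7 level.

The infinite-well eigenfunctions ψ_n = √(2/d) sin(nπx/d) vanish at both walls, giving E_n = n²π²ℏ²/(2md²).
E_7 = 7² × π² / (2 × 1.45 × 1.45²) = 79.32.

E = 79.3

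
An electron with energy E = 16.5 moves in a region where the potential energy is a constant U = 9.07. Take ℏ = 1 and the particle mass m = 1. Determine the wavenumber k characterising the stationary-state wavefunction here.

With E > U the solution is oscillatory, ψ ∝ e^{±ikx} with k = √(2m(E − U))/ℏ.
k = √(2 × 1 × 7.43) = 3.855.

k = 3.85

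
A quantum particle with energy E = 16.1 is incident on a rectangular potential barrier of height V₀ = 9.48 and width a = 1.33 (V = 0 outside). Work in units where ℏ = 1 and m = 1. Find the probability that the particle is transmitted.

E > V₀: inside the barrier k₂ = √(2m(E − V₀))/ℏ = 3.639, k₂a = 4.839.
Matching at both interfaces gives T⁻¹ = 1 + V₀² sin²(k₂a) / [4E(E − V₀)] = 1.207, hence T = 0.828.

T = 0.828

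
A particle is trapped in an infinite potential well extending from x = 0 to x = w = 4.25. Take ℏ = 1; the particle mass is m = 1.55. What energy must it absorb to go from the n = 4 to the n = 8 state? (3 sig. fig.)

ΔE = 8.46

E_n = n²π²ℏ²/(2mw²), so ΔE = (8² − 4²) π²ℏ²/(2mw²).
ΔE = 48 × π² / (2 × 1.55 × 4.25²) = 8.461.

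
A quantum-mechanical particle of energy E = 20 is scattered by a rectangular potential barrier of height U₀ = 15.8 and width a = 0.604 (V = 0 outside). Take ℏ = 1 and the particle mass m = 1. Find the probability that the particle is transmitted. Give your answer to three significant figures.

Above the barrier the interior wavenumber is k₂ = √(2m(E − U₀))/ℏ = 2.898, giving phase k₂a = 1.751.
Matching at both interfaces gives T⁻¹ = 1 + U₀² sin²(k₂a) / [4E(E − U₀)] = 1.719, hence T = 0.582.

T = 0.582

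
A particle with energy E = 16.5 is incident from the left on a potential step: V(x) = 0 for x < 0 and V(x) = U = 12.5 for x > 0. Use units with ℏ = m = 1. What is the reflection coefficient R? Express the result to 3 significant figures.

On each side the TISE gives plane waves with k = √(2m(E − V))/ℏ: k₁ = √(2·1·16.5) = 5.745, k₂ = √(2·1·4) = 2.828.
Matching ψ and ψ′ at x = 0 gives r = (k₁ − k₂)/(k₁ + k₂), so R = r² = 0.1157 and T = 1 − R = 0.8843.

R = 0.116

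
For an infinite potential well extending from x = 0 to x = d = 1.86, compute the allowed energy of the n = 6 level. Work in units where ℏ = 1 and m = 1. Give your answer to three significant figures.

The infinite-well eigenfunctions ψ_n = √(2/d) sin(nπx/d) vanish at both walls, giving E_n = n²π²ℏ²/(2md²).
E_6 = 6² × π² / (2 × 1 × 1.86²) = 51.35.

E = 51.4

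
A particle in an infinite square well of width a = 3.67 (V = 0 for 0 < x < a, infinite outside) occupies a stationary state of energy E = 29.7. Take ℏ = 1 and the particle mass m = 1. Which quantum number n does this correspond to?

From E_n = n²π²ℏ²/(2ma²) invert to n = √(2ma²E)/(πℏ).
n = (3.67/π) × √(2 × 1 × 29.7) = 9.003 → n = 9.

n = 9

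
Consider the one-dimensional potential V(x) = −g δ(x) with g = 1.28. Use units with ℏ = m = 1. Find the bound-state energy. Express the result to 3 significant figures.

E = -0.819

The bound state is ψ(x) = √κ e^{−κ|x|}. The derivative jump ψ'(0⁺) − ψ'(0⁻) = −(2mg/ℏ²)ψ(0) fixes κ = mg/ℏ² = 1.280.
Then E = −ℏ²κ²/(2m) = −mg²/(2ℏ²) = -0.8192.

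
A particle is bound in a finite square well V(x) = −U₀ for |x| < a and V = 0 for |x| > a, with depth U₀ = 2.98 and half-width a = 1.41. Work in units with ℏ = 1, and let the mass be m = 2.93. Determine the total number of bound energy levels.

The dimensionless depth is z₀ = a√(2mU₀)/ℏ = 1.41 × √(17.46) = 5.892.
A new bound state (alternating even/odd) appears each time z₀ passes a multiple of π/2, so N = ⌊2z₀/π⌋ + 1 = ⌊3.751⌋ + 1 = 4.

N = 4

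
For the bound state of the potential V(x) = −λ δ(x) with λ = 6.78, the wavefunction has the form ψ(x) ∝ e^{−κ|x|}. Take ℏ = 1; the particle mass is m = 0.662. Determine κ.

κ = 4.49

Integrating the TISE across x = 0 gives the cusp condition ψ'(0⁺) − ψ'(0⁻) = −(2mλ/ℏ²)ψ(0).
With ψ ∝ e^{−κ|x|} this yields −2κ = −2mλ/ℏ², so κ = mλ/ℏ² = 4.488.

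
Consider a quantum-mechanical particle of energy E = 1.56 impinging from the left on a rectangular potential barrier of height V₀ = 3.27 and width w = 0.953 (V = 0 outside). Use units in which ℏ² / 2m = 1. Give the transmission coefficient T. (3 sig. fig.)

E < V₀: inside the barrier ψ ∝ e^{±κx} with κ = √(2m(V₀ − E))/ℏ = 1.308.
κw = 1.246, sinh(κw) = 1.595.
Matching ψ, ψ′ at both faces gives T = [1 + V₀² sinh²(κw) / (4E(V₀ − E))]⁻¹ = 1/3.549 = 0.282.

T = 0.282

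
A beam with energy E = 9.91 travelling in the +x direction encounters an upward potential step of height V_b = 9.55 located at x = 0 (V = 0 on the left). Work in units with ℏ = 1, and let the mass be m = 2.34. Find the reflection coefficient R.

On each side the TISE gives plane waves with k = √(2m(E − V))/ℏ: k₁ = √(2·2.34·9.91) = 6.810, k₂ = √(2·2.34·0.36) = 1.298.
Matching ψ and ψ′ at x = 0 gives r = (k₁ − k₂)/(k₁ + k₂), so R = r² = 0.4622 and T = 1 − R = 0.5378.

R = 0.462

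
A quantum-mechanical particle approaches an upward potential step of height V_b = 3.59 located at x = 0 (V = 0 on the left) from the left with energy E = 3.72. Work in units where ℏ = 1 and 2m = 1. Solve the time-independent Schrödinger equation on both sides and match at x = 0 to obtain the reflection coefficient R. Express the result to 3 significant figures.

R = 0.469

The wavenumbers are k₁ = √(2mE)/ℏ = 1.929 on the left and k₂ = √(2m(E − V_b))/ℏ = 0.3606 on the right.
Continuity of ψ and ψ′ at the step yields the reflection amplitude r = (k₁ − k₂)/(k₁ + k₂) = 0.6850; thus R = |r|² = 0.4692, T = 0.5308.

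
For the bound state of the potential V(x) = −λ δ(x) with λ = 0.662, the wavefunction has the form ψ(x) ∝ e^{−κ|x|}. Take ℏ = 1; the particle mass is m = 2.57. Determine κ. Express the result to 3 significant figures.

Integrate −(ℏ²/2m)ψ'' − λδ(x)ψ = Eψ from −ε to +ε: the ψ'' term gives ψ'(0⁺) − ψ'(0⁻) and the δ term gives −(2mλ/ℏ²)ψ(0).
With ψ ∝ e^{−κ|x|} this yields −2κ = −2mλ/ℏ², so κ = mλ/ℏ² = 1.701.

κ = 1.70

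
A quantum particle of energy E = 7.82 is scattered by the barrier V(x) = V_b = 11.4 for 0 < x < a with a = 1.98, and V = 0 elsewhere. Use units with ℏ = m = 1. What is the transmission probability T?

E < V_b: inside the barrier ψ ∝ e^{±κx} with κ = √(2m(V_b − E))/ℏ = 2.676.
κa = 5.298, sinh(κa) = 99.98.
Matching ψ, ψ′ at both faces gives T = [1 + V_b² sinh²(κa) / (4E(V_b − E))]⁻¹ = 1/11600 = 0.0000862.

T = 0.0000862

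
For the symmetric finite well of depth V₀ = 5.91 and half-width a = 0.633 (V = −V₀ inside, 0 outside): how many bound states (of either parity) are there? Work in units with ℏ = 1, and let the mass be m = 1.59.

N = 2

Define the well-strength parameter z₀ = (a/ℏ)√(2mV₀) = 0.633 × √(2·1.59·5.91) = 2.744.
A new bound state (alternating even/odd) appears each time z₀ passes a multiple of π/2, so N = ⌊2z₀/π⌋ + 1 = ⌊1.747⌋ + 1 = 2.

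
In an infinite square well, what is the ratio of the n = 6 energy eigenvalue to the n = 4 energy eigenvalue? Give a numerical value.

E_n = n²π²ℏ²/(2mL²) so the ratio is n₂²/n₁² = 36/16 = 2.25.

2.25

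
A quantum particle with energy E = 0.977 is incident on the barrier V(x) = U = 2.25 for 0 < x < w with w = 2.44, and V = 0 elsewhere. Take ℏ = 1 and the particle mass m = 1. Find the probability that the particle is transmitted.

Since E < U the interior solution is evanescent with decay constant κ = √(2m(U − E))/ℏ = 1.596.
κw = 3.893, sinh(κw) = 24.53.
The exact tunnelling result is T⁻¹ = 1 + U² sinh²(κw) / [4E(U − E)] = 613.1, so T = 0.00163.

T = 0.00163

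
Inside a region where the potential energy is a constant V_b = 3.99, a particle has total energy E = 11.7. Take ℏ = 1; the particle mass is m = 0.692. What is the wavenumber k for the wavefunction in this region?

k = 3.27

With E > V_b the solution is oscillatory, ψ ∝ e^{±ikx} with k = √(2m(E − V_b))/ℏ.
k = √(2 × 0.692 × 7.71) = 3.267.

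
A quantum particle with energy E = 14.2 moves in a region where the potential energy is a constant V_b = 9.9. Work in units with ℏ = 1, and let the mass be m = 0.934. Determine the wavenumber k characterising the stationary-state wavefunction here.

With E > V_b the solution is oscillatory, ψ ∝ e^{±ikx} with k = √(2m(E − V_b))/ℏ.
k = √(2 × 0.934 × 4.3) = 2.834.

k = 2.83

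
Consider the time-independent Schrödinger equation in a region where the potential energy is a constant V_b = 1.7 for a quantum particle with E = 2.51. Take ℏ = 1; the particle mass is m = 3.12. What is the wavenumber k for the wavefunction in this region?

k = 2.25

With E > V_b the solution is oscillatory, ψ ∝ e^{±ikx} with k = √(2m(E − V_b))/ℏ.
k = √(2 × 3.12 × 0.81) = 2.248.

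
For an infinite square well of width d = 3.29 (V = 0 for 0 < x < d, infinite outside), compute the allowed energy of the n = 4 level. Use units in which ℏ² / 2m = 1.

E = 14.6

Requiring ψ(0) = ψ(d) = 0 quantises k = nπ/d, hence E_n = ℏ²k²/2m = n²π²ℏ²/(2md²).
E_4 = 4² × π² / (2 × 0.5 × 3.29²) = 14.59.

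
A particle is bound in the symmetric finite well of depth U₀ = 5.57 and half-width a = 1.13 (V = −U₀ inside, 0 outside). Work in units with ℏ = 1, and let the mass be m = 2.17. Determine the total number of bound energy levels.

The dimensionless depth is z₀ = a√(2mU₀)/ℏ = 1.13 × √(24.17) = 5.556.
A new bound state (alternating even/odd) appears each time z₀ passes a multiple of π/2, so N = ⌊2z₀/π⌋ + 1 = ⌊3.537⌋ + 1 = 4.

N = 4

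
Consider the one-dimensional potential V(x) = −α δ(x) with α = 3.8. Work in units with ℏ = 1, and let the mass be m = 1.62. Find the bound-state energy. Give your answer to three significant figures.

E = -11.7

The bound state is ψ(x) = √κ e^{−κ|x|}. The derivative jump ψ'(0⁺) − ψ'(0⁻) = −(2mα/ℏ²)ψ(0) fixes κ = mα/ℏ² = 6.156.
Then E = −ℏ²κ²/(2m) = −mα²/(2ℏ²) = -11.70.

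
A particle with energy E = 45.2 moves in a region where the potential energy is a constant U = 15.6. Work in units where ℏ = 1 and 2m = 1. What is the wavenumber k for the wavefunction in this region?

k = 5.44

With E > U the solution is oscillatory, ψ ∝ e^{±ikx} with k = √(2m(E − U))/ℏ.
k = √(2 × 0.5 × 29.6) = 5.441.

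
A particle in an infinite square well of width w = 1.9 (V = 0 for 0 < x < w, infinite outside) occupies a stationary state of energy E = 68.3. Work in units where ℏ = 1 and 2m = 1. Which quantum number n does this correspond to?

n = 5

For an infinite well E_n = n²π²ℏ²/(2mw²), so n = (w/πℏ)√(2mE).
n = (1.9/π) × √(2 × 0.5 × 68.3) = 4.998 → n = 5.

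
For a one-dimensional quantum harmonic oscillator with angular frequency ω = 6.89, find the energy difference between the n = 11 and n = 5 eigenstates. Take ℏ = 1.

ΔE = 41.3

E_n = ℏω(n + ½), so ΔE = (11 − 5) ℏω = 6 × 6.89 = 41.34.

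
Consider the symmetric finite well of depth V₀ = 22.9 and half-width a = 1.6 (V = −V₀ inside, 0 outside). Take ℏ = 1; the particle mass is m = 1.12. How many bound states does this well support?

N = 8

Define the well-strength parameter z₀ = (a/ℏ)√(2mV₀) = 1.6 × √(2·1.12·22.9) = 11.46.
A new bound state (alternating even/odd) appears each time z₀ passes a multiple of π/2, so N = ⌊2z₀/π⌋ + 1 = ⌊7.295⌋ + 1 = 8.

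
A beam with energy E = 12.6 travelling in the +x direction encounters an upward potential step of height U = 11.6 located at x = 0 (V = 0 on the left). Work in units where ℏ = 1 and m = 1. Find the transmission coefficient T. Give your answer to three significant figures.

T = 0.686

The wavenumbers are k₁ = √(2mE)/ℏ = 5.020 on the left and k₂ = √(2m(E − U))/ℏ = 1.414 on the right.
Matching ψ and ψ′ at x = 0 gives r = (k₁ − k₂)/(k₁ + k₂), so R = r² = 0.3141 and T = 1 − R = 0.6859.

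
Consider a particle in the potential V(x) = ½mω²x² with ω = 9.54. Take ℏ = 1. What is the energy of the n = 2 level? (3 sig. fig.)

E = 23.9

Using E_n = (n + ½)ℏω: E_2 = 2.5 × 9.54 = 23.85.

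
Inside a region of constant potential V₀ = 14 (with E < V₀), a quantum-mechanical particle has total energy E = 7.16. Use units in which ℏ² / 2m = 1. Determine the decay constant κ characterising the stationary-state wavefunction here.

κ = 2.62

Since E < V₀ the TISE in this region is ψ'' = κ²ψ with κ = √(2m(V₀ − E))/ℏ.
κ = √(2 × 0.5 × 6.84) = 2.615.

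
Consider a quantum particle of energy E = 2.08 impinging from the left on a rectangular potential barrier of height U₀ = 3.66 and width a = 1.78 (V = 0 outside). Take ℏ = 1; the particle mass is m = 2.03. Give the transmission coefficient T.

Since E < U₀ the interior solution is evanescent with decay constant κ = √(2m(U₀ − E))/ℏ = 2.533.
κa = 4.508, sinh(κa) = 45.38.
The exact tunnelling result is T⁻¹ = 1 + U₀² sinh²(κa) / [4E(U₀ − E)] = 2099, so T = 0.000476.

T = 0.000476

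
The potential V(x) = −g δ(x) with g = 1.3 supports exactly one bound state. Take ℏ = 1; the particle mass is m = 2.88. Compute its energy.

E = -2.43

For x ≠ 0 the bound state is ψ ∝ e^{−κ|x|}; integrating the TISE across the delta gives the cusp condition 2κ = 2mg/ℏ², so κ = 3.744.
Then E = −ℏ²κ²/(2m) = −mg²/(2ℏ²) = -2.434.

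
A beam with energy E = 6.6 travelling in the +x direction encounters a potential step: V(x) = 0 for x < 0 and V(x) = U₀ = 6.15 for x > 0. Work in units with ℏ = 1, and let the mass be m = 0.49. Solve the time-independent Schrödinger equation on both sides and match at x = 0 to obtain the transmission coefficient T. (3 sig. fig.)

T = 0.657

The wavenumbers are k₁ = √(2mE)/ℏ = 2.543 on the left and k₂ = √(2m(E − U₀))/ℏ = 0.6641 on the right.
Continuity of ψ and ψ′ at the step yields the reflection amplitude r = (k₁ − k₂)/(k₁ + k₂) = 0.5859; thus R = |r|² = 0.3433, T = 0.6567.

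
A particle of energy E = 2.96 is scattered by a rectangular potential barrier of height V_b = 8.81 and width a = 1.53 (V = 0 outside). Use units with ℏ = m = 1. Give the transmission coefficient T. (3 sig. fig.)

T = 0.000102

E < V_b: inside the barrier ψ ∝ e^{±κx} with κ = √(2m(V_b − E))/ℏ = 3.421.
κa = 5.233, sinh(κa) = 93.71.
The exact tunnelling result is T⁻¹ = 1 + V_b² sinh²(κa) / [4E(V_b − E)] = 9842, so T = 0.000102.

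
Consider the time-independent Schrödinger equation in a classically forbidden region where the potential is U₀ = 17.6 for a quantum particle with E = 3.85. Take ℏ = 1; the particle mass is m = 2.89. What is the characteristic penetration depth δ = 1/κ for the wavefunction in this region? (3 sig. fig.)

δ = 0.112

Since E < U₀ the TISE in this region is ψ'' = κ²ψ with κ = √(2m(U₀ − E))/ℏ.
κ = √(2 × 2.89 × 13.75) = 8.915. The penetration depth is δ = 1/κ = 0.112.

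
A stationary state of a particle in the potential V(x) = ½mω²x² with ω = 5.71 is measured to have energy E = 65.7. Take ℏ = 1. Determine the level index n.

E_n = ℏω(n + ½) ⇒ n = E/(ℏω) − ½ = 65.7/5.71 − 0.5 = 11.006 → n = 11.

n = 11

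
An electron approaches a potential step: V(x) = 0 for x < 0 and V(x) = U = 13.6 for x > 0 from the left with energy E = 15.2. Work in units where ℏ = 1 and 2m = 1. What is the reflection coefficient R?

On each side the TISE gives plane waves with k = √(2m(E − V))/ℏ: k₁ = √(2·½·15.2) = 3.899, k₂ = √(2·½·1.6) = 1.265.
Matching ψ and ψ′ at x = 0 gives r = (k₁ − k₂)/(k₁ + k₂), so R = r² = 0.2602 and T = 1 − R = 0.7398.

R = 0.260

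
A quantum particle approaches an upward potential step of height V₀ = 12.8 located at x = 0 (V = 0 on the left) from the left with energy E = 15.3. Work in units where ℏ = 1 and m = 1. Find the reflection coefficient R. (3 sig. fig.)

R = 0.180

The wavenumbers are k₁ = √(2mE)/ℏ = 5.532 on the left and k₂ = √(2m(E − V₀))/ℏ = 2.236 on the right.
Continuity of ψ and ψ′ at the step yields the reflection amplitude r = (k₁ − k₂)/(k₁ + k₂) = 0.4243; thus R = |r|² = 0.1800, T = 0.8200.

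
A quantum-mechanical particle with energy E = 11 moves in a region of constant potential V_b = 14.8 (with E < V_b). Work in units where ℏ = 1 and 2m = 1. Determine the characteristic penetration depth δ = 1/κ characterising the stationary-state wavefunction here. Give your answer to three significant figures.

Since E < V_b the TISE in this region is ψ'' = κ²ψ with κ = √(2m(V_b − E))/ℏ.
κ = √(2 × 0.5 × 3.8) = 1.949. The penetration depth is δ = 1/κ = 0.513.

δ = 0.513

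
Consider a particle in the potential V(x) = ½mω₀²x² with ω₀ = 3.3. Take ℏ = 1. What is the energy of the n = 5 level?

E = 18.2

Using E_n = (n + ½)ℏω₀: E_5 = 5.5 × 3.3 = 18.15.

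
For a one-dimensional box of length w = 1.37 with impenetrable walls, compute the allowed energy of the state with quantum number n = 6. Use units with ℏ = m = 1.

The infinite-well eigenfunctions ψ_n = √(2/w) sin(nπx/w) vanish at both walls, giving E_n = n²π²ℏ²/(2mw²).
E_6 = 6² × π² / (2 × 1 × 1.37²) = 94.65.

E = 94.7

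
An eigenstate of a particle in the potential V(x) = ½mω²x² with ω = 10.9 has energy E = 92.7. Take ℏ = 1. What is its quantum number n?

E_n = ℏω(n + ½) ⇒ n = E/(ℏω) − ½ = 92.7/10.9 − 0.5 = 8.005 → n = 8.

n = 8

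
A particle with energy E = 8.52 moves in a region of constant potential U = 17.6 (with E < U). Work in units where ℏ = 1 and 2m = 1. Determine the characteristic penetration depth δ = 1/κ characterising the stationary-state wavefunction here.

Since E < U the TISE in this region is ψ'' = κ²ψ with κ = √(2m(U − E))/ℏ.
κ = √(2 × 0.5 × 9.08) = 3.013. The penetration depth is δ = 1/κ = 0.332.

δ = 0.332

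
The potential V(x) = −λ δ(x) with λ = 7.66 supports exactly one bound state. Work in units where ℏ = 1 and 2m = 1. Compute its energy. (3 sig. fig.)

For x ≠ 0 the bound state is ψ ∝ e^{−κ|x|}; integrating the TISE across the delta gives the cusp condition 2κ = 2mλ/ℏ², so κ = 3.830.
Then E = −ℏ²κ²/(2m) = −mλ²/(2ℏ²) = -14.67.

E = -14.7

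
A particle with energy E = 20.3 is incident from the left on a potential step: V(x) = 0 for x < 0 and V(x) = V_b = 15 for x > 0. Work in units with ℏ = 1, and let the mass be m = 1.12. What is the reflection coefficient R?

The wavenumbers are k₁ = √(2mE)/ℏ = 6.743 on the left and k₂ = √(2m(E − V_b))/ℏ = 3.446 on the right.
Continuity of ψ and ψ′ at the step yields the reflection amplitude r = (k₁ − k₂)/(k₁ + k₂) = 0.3237; thus R = |r|² = 0.1048, T = 0.8952.

R = 0.105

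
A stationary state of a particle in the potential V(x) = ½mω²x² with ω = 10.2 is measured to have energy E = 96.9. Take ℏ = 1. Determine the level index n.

E_n = ℏω(n + ½) ⇒ n = E/(ℏω) − ½ = 96.9/10.2 − 0.5 = 9.000 → n = 9.

n = 9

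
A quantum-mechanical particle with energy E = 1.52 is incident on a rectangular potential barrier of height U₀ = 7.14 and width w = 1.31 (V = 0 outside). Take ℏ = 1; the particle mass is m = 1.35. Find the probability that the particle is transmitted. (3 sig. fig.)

E < U₀: inside the barrier ψ ∝ e^{±κx} with κ = √(2m(U₀ − E))/ℏ = 3.895.
κw = 5.103, sinh(κw) = 82.25.
Matching ψ, ψ′ at both faces gives T = [1 + U₀² sinh²(κw) / (4E(U₀ − E))]⁻¹ = 1/10090 = 0.0000991.

T = 0.0000991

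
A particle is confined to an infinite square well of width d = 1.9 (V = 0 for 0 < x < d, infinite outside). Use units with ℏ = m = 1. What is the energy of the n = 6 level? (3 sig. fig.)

E = 49.2

The infinite-well eigenfunctions ψ_n = √(2/d) sin(nπx/d) vanish at both walls, giving E_n = n²π²ℏ²/(2md²).
E_6 = 6² × π² / (2 × 1 × 1.9²) = 49.21.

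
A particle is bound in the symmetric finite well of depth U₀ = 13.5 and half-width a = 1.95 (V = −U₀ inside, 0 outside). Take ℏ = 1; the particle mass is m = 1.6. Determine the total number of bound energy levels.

The dimensionless depth is z₀ = a√(2mU₀)/ℏ = 1.95 × √(43.20) = 12.82.
A new bound state (alternating even/odd) appears each time z₀ passes a multiple of π/2, so N = ⌊2z₀/π⌋ + 1 = ⌊8.159⌋ + 1 = 9.

N = 9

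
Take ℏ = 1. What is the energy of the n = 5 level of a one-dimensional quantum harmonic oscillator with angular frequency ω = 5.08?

E = 27.9

The oscillator eigenvalues are E_n = ℏω(n + ½), so E_5 = 5.08 × 5.5 = 27.94.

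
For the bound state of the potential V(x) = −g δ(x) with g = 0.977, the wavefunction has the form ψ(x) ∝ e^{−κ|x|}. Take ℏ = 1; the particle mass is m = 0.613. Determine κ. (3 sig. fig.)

κ = 0.599

Integrate −(ℏ²/2m)ψ'' − gδ(x)ψ = Eψ from −ε to +ε: the ψ'' term gives ψ'(0⁺) − ψ'(0⁻) and the δ term gives −(2mg/ℏ²)ψ(0).
With ψ ∝ e^{−κ|x|} this yields −2κ = −2mg/ℏ², so κ = mg/ℏ² = 0.5989.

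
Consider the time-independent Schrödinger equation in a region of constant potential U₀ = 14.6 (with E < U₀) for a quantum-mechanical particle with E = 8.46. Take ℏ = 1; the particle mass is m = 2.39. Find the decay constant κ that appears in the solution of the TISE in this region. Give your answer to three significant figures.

Since E < U₀ the TISE in this region is ψ'' = κ²ψ with κ = √(2m(U₀ − E))/ℏ.
κ = √(2 × 2.39 × 6.14) = 5.417.

κ = 5.42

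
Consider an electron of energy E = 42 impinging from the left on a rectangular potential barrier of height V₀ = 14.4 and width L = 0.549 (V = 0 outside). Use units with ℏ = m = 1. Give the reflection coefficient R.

Above the barrier the interior wavenumber is k₂ = √(2m(E − V₀))/ℏ = 7.430, giving phase k₂L = 4.079.
T = [1 + V₀² sin²(k₂L) / (4E(E − V₀))]⁻¹ = 1/1.029 = 0.972.
R = 1 − T = 0.0282.

R = 0.0282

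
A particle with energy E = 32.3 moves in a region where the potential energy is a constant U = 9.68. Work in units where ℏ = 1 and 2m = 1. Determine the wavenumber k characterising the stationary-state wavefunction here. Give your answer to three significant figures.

With E > U the solution is oscillatory, ψ ∝ e^{±ikx} with k = √(2m(E − U))/ℏ.
k = √(2 × 0.5 × 22.62) = 4.756.

k = 4.76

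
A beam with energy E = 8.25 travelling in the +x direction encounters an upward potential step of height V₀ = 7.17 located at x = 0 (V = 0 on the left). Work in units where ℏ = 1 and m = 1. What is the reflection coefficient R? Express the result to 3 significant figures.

The wavenumbers are k₁ = √(2mE)/ℏ = 4.062 on the left and k₂ = √(2m(E − V₀))/ℏ = 1.470 on the right.
Matching ψ and ψ′ at x = 0 gives r = (k₁ − k₂)/(k₁ + k₂), so R = r² = 0.2196 and T = 1 − R = 0.7804.

R = 0.220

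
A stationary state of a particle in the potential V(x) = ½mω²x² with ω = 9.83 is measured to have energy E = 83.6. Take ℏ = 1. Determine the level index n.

n = 8

Invert E_n = (n + ½)ℏω: n = E/ℏω − ½ = 8.005, so n = 8.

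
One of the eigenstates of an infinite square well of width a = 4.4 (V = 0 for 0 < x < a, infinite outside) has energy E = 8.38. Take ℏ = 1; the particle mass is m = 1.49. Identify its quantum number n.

n = 7

From E_n = n²π²ℏ²/(2ma²) invert to n = √(2ma²E)/(πℏ).
n = (4.4/π) × √(2 × 1.49 × 8.38) = 6.999 → n = 7.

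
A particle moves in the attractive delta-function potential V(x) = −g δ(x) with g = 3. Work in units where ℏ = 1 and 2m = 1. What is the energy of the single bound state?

For x ≠ 0 the bound state is ψ ∝ e^{−κ|x|}; integrating the TISE across the delta gives the cusp condition 2κ = 2mg/ℏ², so κ = 1.500.
Then E = −ℏ²κ²/(2m) = −mg²/(2ℏ²) = -2.250.

E = -2.25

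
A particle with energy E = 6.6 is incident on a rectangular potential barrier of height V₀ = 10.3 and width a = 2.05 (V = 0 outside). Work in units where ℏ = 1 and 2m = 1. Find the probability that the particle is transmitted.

T = 0.00138

E < V₀: inside the barrier ψ ∝ e^{±κx} with κ = √(2m(V₀ − E))/ℏ = 1.924.
κa = 3.943, sinh(κa) = 25.78.
The exact tunnelling result is T⁻¹ = 1 + V₀² sinh²(κa) / [4E(V₀ − E)] = 723.0, so T = 0.00138.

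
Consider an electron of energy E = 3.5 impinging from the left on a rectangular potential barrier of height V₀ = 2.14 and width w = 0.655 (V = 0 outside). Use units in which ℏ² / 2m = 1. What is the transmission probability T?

T = 0.897

E > V₀: inside the barrier k₂ = √(2m(E − V₀))/ℏ = 1.166, k₂w = 0.7639.
Matching at both interfaces gives T⁻¹ = 1 + V₀² sin²(k₂w) / [4E(E − V₀)] = 1.115, hence T = 0.897.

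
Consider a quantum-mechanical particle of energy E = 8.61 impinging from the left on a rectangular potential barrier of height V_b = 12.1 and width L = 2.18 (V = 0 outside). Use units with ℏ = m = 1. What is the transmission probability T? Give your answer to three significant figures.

T = 0.0000326

E < V_b: inside the barrier ψ ∝ e^{±κx} with κ = √(2m(V_b − E))/ℏ = 2.642.
κL = 5.759, sinh(κL) = 158.6.
The exact tunnelling result is T⁻¹ = 1 + V_b² sinh²(κL) / [4E(V_b − E)] = 30640, so T = 0.0000326.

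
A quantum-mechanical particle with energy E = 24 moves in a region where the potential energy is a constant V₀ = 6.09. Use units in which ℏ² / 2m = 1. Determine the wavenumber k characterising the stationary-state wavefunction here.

With E > V₀ the solution is oscillatory, ψ ∝ e^{±ikx} with k = √(2m(E − V₀))/ℏ.
k = √(2 × 0.5 × 17.91) = 4.232.

k = 4.23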